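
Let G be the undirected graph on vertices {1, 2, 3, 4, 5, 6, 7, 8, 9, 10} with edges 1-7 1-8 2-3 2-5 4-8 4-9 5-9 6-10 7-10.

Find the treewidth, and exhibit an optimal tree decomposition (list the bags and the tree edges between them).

Treewidth 1.
One such decomposition:
Bags: B1 = {6, 10}  B2 = {7, 10}  B3 = {1, 7}  B4 = {1, 8}  B5 = {4, 8}  B6 = {4, 9}  B7 = {5, 9}  B8 = {2, 5}  B9 = {2, 3}
Tree: B1–B2, B2–B3, B3–B4, B4–B5, B5–B6, B6–B7, B7–B8, B8–B9

The largest bag has 2 vertices, giving width 1; this decomposition certifies tw(G) ≤ 1. G has an edge, so its treewidth is at least 1. Hence tw(G) = 1 exactly.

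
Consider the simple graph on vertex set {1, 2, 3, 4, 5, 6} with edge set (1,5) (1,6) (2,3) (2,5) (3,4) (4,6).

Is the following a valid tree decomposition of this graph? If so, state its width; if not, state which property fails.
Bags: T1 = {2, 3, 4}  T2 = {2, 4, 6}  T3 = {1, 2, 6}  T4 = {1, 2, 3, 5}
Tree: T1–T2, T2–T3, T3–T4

No — bags containing vertex 3 are not connected in the tree.

A tree decomposition must satisfy three properties: every vertex lies in some bag; for every edge, both endpoints lie together in some bag; and for every vertex, the bags containing it form a connected subtree. Here bags containing vertex 3 are not connected in the tree, so the decomposition is invalid.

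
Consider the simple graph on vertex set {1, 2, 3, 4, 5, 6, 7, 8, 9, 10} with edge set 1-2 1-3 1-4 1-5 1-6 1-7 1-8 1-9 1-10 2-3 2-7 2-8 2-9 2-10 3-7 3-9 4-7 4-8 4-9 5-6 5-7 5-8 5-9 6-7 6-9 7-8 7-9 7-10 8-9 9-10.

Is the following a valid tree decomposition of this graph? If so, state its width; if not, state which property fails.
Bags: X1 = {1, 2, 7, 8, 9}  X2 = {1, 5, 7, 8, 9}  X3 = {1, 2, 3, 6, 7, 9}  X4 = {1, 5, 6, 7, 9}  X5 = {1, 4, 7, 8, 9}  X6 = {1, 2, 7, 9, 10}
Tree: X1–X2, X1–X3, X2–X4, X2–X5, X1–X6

No — bags containing vertex 6 are not connected in the tree.

A tree decomposition must satisfy three properties: every vertex lies in some bag; for every edge, both endpoints lie together in some bag; and for every vertex, the bags containing it form a connected subtree. Here bags containing vertex 6 are not connected in the tree, so the decomposition is invalid.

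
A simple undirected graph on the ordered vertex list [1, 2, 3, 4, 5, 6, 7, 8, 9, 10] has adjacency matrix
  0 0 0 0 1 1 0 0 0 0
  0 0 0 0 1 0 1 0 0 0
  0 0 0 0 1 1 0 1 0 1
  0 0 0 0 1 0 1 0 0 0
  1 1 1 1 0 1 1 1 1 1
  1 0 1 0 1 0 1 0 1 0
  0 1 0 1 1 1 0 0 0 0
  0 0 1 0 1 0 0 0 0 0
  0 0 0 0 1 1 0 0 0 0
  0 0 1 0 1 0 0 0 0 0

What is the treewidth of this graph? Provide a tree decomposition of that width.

The largest bag has 3 vertices, giving width 2; this decomposition certifies tw(G) ≤ 2. For the lower bound, the 3 vertices {2, 5, 7} are pairwise adjacent, and any tree decomposition puts a clique entirely inside one bag — forcing width ≥ 2. Therefore the treewidth is 2.

Treewidth 2.
One such decomposition:
Bags: B1 = {5, 6, 9}  B2 = {5, 6, 7}  B3 = {3, 5, 6}  B4 = {4, 5, 7}  B5 = {1, 5, 6}  B6 = {3, 5, 10}  B7 = {2, 5, 7}  B8 = {3, 5, 8}
Tree: B1–B2, B2–B3, B2–B4, B1–B5, B3–B6, B2–B7, B6–B8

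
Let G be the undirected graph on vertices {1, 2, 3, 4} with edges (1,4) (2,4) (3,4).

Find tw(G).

A width-1 tree decomposition is:
Bags: B1 = {3, 4}  B2 = {2, 4}  B3 = {1, 4}
Tree: B1–B2, B1–B3
The largest bag has 2 vertices, giving width 1; this decomposition certifies tw(G) ≤ 1. Since G has at least one edge (e.g. 3–4), it is not an edgeless graph, so tw(G) ≥ 1. Therefore the treewidth is 1.

1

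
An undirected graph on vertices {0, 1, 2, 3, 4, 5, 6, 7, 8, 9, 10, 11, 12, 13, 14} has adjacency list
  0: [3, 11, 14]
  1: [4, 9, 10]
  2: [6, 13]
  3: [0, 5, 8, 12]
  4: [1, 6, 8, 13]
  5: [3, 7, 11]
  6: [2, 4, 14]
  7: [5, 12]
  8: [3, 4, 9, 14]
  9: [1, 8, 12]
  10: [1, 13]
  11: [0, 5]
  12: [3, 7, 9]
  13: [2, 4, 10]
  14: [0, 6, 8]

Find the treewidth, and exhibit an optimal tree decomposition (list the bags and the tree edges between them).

Each bag holds 4 vertices, so the decomposition has width 3, which upper-bounds the treewidth. For the lower bound: the 4 vertex sets {5,7,11}, {0}, {3}, {8,9,12,14} are disjoint, each induces a connected subgraph, and every pair is joined by at least one edge of G. Contracting each set to a single vertex therefore yields K_{4} as a minor, and since treewidth is minor-monotone, tw(G) ≥ tw(K_{4}) = 3. Therefore the treewidth is 3.

Treewidth 3.
Bags: B1 = {0, 5, 7, 11}  B2 = {0, 3, 5, 7}  B3 = {0, 3, 7, 12}  B4 = {0, 3, 12, 14}  B5 = {3, 8, 12, 14}  B6 = {8, 9, 12, 14}  B7 = {6, 8, 9, 14}  B8 = {4, 6, 8, 9}  B9 = {1, 4, 6, 9}  B10 = {1, 2, 4, 6}  B11 = {1, 2, 4, 13}  B12 = {1, 2, 10, 13}
Tree: B1–B2, B2–B3, B3–B4, B4–B5, B5–B6, B6–B7, B7–B8, B8–B9, B9–B10, B10–B11, B11–B12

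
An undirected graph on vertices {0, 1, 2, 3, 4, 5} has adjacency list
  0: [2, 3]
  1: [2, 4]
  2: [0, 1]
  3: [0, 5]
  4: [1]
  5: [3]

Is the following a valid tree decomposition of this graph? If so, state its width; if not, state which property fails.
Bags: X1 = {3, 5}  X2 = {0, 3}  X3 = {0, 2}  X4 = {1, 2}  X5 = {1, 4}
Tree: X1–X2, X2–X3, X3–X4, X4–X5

Yes; width 1.

Every vertex of G appears in some bag (union = {0, 1, 2, 3, 4, 5}); every edge is covered by a bag; and for each vertex v the set of bags containing v is connected in the bag tree. The decomposition is therefore valid. The largest bag has 2 vertices, so the width is 1.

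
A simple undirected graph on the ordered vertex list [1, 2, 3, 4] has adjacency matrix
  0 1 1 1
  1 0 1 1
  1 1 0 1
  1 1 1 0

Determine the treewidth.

3

A width-3 tree decomposition is:
Bags: B1 = {1, 2, 3, 4}
Tree: (single bag)
A single bag containing all 4 vertices is trivially a valid decomposition of width 3. For the lower bound, the 4 vertices {1, 2, 3, 4} are pairwise adjacent, and any tree decomposition puts a clique entirely inside one bag — forcing width ≥ 3. Combining the bounds, tw(G) = 3.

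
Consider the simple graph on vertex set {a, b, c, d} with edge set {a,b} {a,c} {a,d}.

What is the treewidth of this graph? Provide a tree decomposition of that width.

Every bag has size at most 2, so the width is 2 − 1 = 1 and tw(G) ≤ 1. Any graph with an edge has treewidth ≥ 1, and G has the edge a–b. Hence tw(G) = 1 exactly.

Treewidth 1.
One such decomposition:
Bags: B1 = {a, b}  B2 = {a, d}  B3 = {a, c}
Tree: B1–B2, B2–B3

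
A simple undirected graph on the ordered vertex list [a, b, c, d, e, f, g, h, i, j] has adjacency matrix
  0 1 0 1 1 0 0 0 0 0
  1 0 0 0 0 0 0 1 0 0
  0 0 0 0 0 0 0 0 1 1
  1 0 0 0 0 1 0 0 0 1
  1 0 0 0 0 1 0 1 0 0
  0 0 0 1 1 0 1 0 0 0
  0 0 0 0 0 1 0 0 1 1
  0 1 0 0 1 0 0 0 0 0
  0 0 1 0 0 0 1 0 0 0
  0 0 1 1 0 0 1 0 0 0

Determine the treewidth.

A width-2 tree decomposition is:
Bags: B1 = {c, g, i}  B2 = {c, g, j}  B3 = {f, g, j}  B4 = {d, f, j}  B5 = {d, e, f}  B6 = {a, d, e}  B7 = {a, e, h}  B8 = {a, b, h}
Tree: B1–B2, B2–B3, B3–B4, B4–B5, B5–B6, B6–B7, B7–B8
The largest bag has 3 vertices, giving width 2; this decomposition certifies tw(G) ≤ 2. Since i–c–j–g–i is a cycle in G, G is not acyclic. Forests are exactly the graphs of treewidth ≤ 1, so tw(G) ≥ 2. Therefore the treewidth is 2.

2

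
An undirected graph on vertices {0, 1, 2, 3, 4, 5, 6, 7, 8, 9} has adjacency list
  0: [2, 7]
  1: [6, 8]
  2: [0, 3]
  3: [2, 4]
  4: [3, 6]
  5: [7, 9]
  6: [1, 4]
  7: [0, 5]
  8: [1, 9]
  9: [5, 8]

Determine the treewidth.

A width-2 tree decomposition is:
Bags: B1 = {1, 8, 9}  B2 = {1, 6, 9}  B3 = {4, 6, 9}  B4 = {3, 4, 9}  B5 = {2, 3, 9}  B6 = {0, 2, 9}  B7 = {0, 7, 9}  B8 = {5, 7, 9}
Tree: B1–B2, B2–B3, B3–B4, B4–B5, B5–B6, B6–B7, B7–B8
The largest bag has 3 vertices, giving width 2; this decomposition certifies tw(G) ≤ 2. The edges 9–8–1–6–4–3–2–0–7–5–9 form a cycle, so G is not a tree and its treewidth is at least 2. Therefore the treewidth is 2.

2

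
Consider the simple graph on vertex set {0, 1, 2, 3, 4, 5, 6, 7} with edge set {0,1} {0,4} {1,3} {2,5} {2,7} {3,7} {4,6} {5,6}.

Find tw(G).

2

A width-2 tree decomposition is:
Bags: B1 = {0, 4, 6}  B2 = {0, 1, 6}  B3 = {1, 3, 6}  B4 = {3, 6, 7}  B5 = {2, 6, 7}  B6 = {2, 5, 6}
Tree: B1–B2, B2–B3, B3–B4, B4–B5, B5–B6
Each bag holds 3 vertices, so the decomposition has width 2, which upper-bounds the treewidth. For the lower bound, G contains the cycle 6–4–0–1–3–7–2–5–6, so G is not a forest; only forests have treewidth ≤ 1, hence tw(G) ≥ 2. Combining the bounds, tw(G) = 2.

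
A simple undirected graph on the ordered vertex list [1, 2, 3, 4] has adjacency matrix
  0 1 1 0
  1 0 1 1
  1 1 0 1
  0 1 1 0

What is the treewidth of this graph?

2

A width-2 tree decomposition is:
Bags: B1 = {2, 3, 4}  B2 = {1, 2, 3}
Tree: B1–B2
The largest bag has 3 vertices, giving width 2; this decomposition certifies tw(G) ≤ 2. For the lower bound, the 3 vertices {1, 2, 3} are pairwise adjacent, and any tree decomposition puts a clique entirely inside one bag — forcing width ≥ 2. The upper and lower bounds meet at 2, so that is the treewidth.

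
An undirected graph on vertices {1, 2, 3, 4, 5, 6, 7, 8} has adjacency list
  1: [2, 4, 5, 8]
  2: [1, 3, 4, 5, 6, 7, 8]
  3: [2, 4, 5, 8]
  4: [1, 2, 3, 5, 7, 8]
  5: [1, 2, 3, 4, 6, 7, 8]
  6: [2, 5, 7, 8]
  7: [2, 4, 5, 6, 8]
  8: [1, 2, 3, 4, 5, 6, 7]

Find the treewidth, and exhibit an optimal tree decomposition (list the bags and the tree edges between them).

Treewidth 4.
One such decomposition:
Bags: B1 = {2, 4, 5, 7, 8}  B2 = {2, 5, 6, 7, 8}  B3 = {1, 2, 4, 5, 8}  B4 = {2, 3, 4, 5, 8}
Tree: B1–B2, B1–B3, B1–B4

Each bag holds 5 vertices, so the decomposition has width 4, which upper-bounds the treewidth. Conversely, {1, 2, 4, 5, 8} is a clique of size 5, and the vertices of any clique must share a bag in every tree decomposition; so some bag has ≥ 5 vertices and tw(G) ≥ 4. Combining the bounds, tw(G) = 4.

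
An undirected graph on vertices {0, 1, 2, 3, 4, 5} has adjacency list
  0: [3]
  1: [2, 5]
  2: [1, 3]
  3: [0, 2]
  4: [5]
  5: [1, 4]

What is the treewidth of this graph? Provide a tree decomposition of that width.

Each bag holds 2 vertices, so the decomposition has width 1, which upper-bounds the treewidth. G has an edge, so its treewidth is at least 1. The upper and lower bounds meet at 1, so that is the treewidth.

Treewidth 1.
Bags: B1 = {4, 5}  B2 = {1, 5}  B3 = {1, 2}  B4 = {2, 3}  B5 = {0, 3}
Tree: B1–B2, B2–B3, B3–B4, B4–B5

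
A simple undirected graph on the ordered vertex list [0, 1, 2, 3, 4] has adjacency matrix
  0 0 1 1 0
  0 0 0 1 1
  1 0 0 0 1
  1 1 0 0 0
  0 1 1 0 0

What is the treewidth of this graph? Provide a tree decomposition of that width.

Every bag has size at most 3, so the width is 3 − 1 = 2 and tw(G) ≤ 2. Since 4–1–3–0–2–4 is a cycle in G, G is not acyclic. Forests are exactly the graphs of treewidth ≤ 1, so tw(G) ≥ 2. The upper and lower bounds meet at 2, so that is the treewidth.

Treewidth 2.
One optimal decomposition is:
Bags: B1 = {1, 3, 4}  B2 = {0, 3, 4}  B3 = {0, 2, 4}
Tree: B1–B2, B2–B3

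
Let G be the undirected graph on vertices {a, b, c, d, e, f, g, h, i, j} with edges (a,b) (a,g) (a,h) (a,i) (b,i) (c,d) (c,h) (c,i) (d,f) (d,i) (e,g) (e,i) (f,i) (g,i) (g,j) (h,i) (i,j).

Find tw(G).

2

A width-2 tree decomposition is:
Bags: B1 = {a, b, i}  B2 = {a, h, i}  B3 = {c, h, i}  B4 = {c, d, i}  B5 = {d, f, i}  B6 = {a, g, i}  B7 = {g, i, j}  B8 = {e, g, i}
Tree: B1–B2, B2–B3, B3–B4, B4–B5, B2–B6, B6–B7, B6–B8
The largest bag has 3 vertices, giving width 2; this decomposition certifies tw(G) ≤ 2. On the other hand G contains the 3-clique {c, d, i}. A clique must lie in a single bag of any decomposition, so no decomposition can have width below 2. Therefore the treewidth is 2.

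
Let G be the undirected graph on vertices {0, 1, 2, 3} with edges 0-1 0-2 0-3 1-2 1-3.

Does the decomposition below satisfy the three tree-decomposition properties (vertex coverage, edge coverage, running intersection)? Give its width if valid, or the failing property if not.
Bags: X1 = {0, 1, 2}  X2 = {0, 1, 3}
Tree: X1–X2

Yes; width 2.

Every vertex of G appears in some bag (union = {0, 1, 2, 3}); every edge is covered by a bag; and for each vertex v the set of bags containing v is connected in the bag tree. The decomposition is therefore valid. The largest bag has 3 vertices, so the width is 2.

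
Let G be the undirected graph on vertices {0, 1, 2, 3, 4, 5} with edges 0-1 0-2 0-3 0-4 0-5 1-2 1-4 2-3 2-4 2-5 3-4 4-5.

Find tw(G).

3

A width-3 tree decomposition is:
Bags: B1 = {0, 2, 4, 5}  B2 = {0, 1, 2, 4}  B3 = {0, 2, 3, 4}
Tree: B1–B2, B2–B3
Every bag has size at most 4, so the width is 4 − 1 = 3 and tw(G) ≤ 3. On the other hand G contains the 4-clique {0, 1, 2, 4}. A clique must lie in a single bag of any decomposition, so no decomposition can have width below 3. The upper and lower bounds meet at 3, so that is the treewidth.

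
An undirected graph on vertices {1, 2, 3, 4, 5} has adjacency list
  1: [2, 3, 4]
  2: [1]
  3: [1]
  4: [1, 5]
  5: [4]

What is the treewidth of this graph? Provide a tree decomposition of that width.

Treewidth 1.
One optimal decomposition is:
Bags: B1 = {1, 4}  B2 = {4, 5}  B3 = {1, 3}  B4 = {1, 2}
Tree: B1–B2, B1–B3, B3–B4

Every bag has size at most 2, so the width is 2 − 1 = 1 and tw(G) ≤ 1. G has an edge, so its treewidth is at least 1. Combining the bounds, tw(G) = 1.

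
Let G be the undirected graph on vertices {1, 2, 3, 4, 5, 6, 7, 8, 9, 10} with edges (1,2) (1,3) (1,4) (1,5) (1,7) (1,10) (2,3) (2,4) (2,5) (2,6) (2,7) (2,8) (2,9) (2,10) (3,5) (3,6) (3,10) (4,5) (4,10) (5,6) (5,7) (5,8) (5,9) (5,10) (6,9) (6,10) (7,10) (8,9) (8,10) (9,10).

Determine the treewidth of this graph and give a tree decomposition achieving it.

The largest bag has 5 vertices, giving width 4; this decomposition certifies tw(G) ≤ 4. On the other hand G contains the 5-clique {2, 5, 8, 9, 10}. A clique must lie in a single bag of any decomposition, so no decomposition can have width below 4. Hence tw(G) = 4 exactly.

Treewidth 4.
One optimal decomposition is:
Bags: B1 = {1, 2, 3, 5, 10}  B2 = {2, 3, 5, 6, 10}  B3 = {1, 2, 4, 5, 10}  B4 = {2, 5, 6, 9, 10}  B5 = {1, 2, 5, 7, 10}  B6 = {2, 5, 8, 9, 10}
Tree: B1–B2, B1–B3, B2–B4, B1–B5, B4–B6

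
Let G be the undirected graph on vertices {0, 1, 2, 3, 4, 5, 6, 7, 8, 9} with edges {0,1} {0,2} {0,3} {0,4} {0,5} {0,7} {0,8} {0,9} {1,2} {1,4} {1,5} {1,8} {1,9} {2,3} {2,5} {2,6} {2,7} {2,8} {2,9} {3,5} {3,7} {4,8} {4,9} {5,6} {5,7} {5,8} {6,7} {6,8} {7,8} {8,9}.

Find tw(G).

4

A width-4 tree decomposition is:
Bags: B1 = {0, 1, 2, 5, 8}  B2 = {0, 2, 5, 7, 8}  B3 = {0, 2, 3, 5, 7}  B4 = {2, 5, 6, 7, 8}  B5 = {0, 1, 2, 8, 9}  B6 = {0, 1, 4, 8, 9}
Tree: B1–B2, B2–B3, B2–B4, B1–B5, B5–B6
Each bag holds 5 vertices, so the decomposition has width 4, which upper-bounds the treewidth. For the lower bound, the 5 vertices {0, 1, 2, 8, 9} are pairwise adjacent, and any tree decomposition puts a clique entirely inside one bag — forcing width ≥ 4. Hence tw(G) = 4 exactly.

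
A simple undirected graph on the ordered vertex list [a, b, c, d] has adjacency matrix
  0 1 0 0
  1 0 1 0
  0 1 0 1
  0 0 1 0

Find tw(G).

A width-1 tree decomposition is:
Bags: B1 = {b, c}  B2 = {c, d}  B3 = {a, b}
Tree: B1–B2, B1–B3
The largest bag has 2 vertices, giving width 1; this decomposition certifies tw(G) ≤ 1. Any graph with an edge has treewidth ≥ 1, and G has the edge b–c. Hence tw(G) = 1 exactly.

1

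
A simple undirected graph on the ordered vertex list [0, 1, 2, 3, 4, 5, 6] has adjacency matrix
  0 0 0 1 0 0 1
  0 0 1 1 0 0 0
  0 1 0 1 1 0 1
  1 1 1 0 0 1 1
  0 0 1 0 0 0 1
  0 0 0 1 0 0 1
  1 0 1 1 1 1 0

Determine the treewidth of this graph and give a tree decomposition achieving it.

Treewidth 2.
Bags: B1 = {2, 3, 6}  B2 = {1, 2, 3}  B3 = {0, 3, 6}  B4 = {2, 4, 6}  B5 = {3, 5, 6}
Tree: B1–B2, B1–B3, B1–B4, B1–B5

Each bag holds 3 vertices, so the decomposition has width 2, which upper-bounds the treewidth. Conversely, {1, 2, 3} is a clique of size 3, and the vertices of any clique must share a bag in every tree decomposition; so some bag has ≥ 3 vertices and tw(G) ≥ 2. The upper and lower bounds meet at 2, so that is the treewidth.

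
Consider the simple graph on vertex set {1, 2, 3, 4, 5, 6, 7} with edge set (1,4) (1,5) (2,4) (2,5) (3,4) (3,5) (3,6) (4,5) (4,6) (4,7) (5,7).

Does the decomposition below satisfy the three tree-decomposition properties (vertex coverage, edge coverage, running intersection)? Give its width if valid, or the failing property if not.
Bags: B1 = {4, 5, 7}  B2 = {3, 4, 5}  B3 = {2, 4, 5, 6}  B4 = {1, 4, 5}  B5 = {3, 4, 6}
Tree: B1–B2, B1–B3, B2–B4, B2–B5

A tree decomposition must satisfy three properties: every vertex lies in some bag; for every edge, both endpoints lie together in some bag; and for every vertex, the bags containing it form a connected subtree. Here bags containing vertex 6 are not connected in the tree, so the decomposition is invalid.

No — bags containing vertex 6 are not connected in the tree.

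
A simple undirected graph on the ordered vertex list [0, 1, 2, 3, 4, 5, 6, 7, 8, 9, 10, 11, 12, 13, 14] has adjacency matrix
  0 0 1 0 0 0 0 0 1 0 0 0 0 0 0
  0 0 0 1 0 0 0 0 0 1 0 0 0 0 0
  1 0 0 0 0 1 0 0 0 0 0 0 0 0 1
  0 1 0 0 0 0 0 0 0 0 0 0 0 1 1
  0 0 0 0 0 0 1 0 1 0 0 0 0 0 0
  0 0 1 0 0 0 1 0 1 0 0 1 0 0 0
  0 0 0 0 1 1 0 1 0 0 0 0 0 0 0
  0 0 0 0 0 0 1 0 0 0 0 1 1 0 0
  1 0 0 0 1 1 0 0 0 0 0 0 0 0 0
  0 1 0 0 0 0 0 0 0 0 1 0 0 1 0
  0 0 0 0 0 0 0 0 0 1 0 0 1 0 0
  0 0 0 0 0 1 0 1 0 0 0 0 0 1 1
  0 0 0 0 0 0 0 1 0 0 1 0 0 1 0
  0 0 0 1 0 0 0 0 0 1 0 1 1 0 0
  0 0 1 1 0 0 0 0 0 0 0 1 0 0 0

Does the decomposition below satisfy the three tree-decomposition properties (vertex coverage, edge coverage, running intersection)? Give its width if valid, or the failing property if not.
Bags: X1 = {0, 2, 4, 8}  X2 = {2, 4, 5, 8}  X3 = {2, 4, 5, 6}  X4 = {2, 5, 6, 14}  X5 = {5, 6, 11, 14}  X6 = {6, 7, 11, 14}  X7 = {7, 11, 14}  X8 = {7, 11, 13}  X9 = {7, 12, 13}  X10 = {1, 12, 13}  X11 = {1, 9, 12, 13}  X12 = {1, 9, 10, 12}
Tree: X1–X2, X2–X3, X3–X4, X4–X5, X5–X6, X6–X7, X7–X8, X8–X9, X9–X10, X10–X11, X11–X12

A tree decomposition must satisfy three properties: every vertex lies in some bag; for every edge, both endpoints lie together in some bag; and for every vertex, the bags containing it form a connected subtree. Here vertex 3 appears in no bag, so the decomposition is invalid.

No — vertex 3 appears in no bag.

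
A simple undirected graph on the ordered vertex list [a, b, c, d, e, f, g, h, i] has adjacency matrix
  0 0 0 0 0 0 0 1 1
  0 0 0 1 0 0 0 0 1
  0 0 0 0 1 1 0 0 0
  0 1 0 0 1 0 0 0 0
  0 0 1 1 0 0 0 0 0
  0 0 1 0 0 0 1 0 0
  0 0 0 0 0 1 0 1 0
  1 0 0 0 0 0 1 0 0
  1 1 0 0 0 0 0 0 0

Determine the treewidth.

2

A width-2 tree decomposition is:
Bags: B1 = {b, d, e}  B2 = {b, c, e}  B3 = {b, c, f}  B4 = {b, f, g}  B5 = {b, g, h}  B6 = {a, b, h}  B7 = {a, b, i}
Tree: B1–B2, B2–B3, B3–B4, B4–B5, B5–B6, B6–B7
Each bag holds 3 vertices, so the decomposition has width 2, which upper-bounds the treewidth. The edges b–d–e–c–f–g–h–a–i–b form a cycle, so G is not a tree and its treewidth is at least 2. Combining the bounds, tw(G) = 2.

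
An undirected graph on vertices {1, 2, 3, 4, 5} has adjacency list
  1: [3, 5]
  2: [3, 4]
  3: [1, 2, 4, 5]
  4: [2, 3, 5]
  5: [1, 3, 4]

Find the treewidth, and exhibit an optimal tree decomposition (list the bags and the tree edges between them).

Treewidth 2.
One optimal decomposition is:
Bags: B1 = {1, 3, 5}  B2 = {3, 4, 5}  B3 = {2, 3, 4}
Tree: B1–B2, B2–B3

Every bag has size at most 3, so the width is 3 − 1 = 2 and tw(G) ≤ 2. Conversely, {1, 3, 5} is a clique of size 3, and the vertices of any clique must share a bag in every tree decomposition; so some bag has ≥ 3 vertices and tw(G) ≥ 2. The upper and lower bounds meet at 2, so that is the treewidth.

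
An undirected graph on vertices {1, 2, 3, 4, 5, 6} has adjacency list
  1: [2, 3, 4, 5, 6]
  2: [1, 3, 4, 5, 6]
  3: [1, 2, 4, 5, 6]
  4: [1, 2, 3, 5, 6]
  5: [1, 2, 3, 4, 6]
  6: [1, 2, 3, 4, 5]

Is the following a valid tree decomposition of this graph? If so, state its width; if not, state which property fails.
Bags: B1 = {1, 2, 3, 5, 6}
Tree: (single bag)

A tree decomposition must satisfy three properties: every vertex lies in some bag; for every edge, both endpoints lie together in some bag; and for every vertex, the bags containing it form a connected subtree. Here vertex 4 appears in no bag, so the decomposition is invalid.

No — vertex 4 appears in no bag.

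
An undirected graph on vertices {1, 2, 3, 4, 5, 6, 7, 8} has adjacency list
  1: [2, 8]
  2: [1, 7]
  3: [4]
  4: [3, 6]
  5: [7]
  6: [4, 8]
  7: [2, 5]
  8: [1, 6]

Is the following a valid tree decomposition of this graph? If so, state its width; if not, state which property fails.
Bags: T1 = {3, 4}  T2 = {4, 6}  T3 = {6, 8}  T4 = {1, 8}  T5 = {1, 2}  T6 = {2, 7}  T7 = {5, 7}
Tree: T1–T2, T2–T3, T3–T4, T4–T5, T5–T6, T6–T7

Yes; width 1.

Every vertex of G appears in some bag (union = {1, 2, 3, 4, 5, 6, 7, 8}); every edge is covered by a bag; and for each vertex v the set of bags containing v is connected in the bag tree. The decomposition is therefore valid. The largest bag has 2 vertices, so the width is 1.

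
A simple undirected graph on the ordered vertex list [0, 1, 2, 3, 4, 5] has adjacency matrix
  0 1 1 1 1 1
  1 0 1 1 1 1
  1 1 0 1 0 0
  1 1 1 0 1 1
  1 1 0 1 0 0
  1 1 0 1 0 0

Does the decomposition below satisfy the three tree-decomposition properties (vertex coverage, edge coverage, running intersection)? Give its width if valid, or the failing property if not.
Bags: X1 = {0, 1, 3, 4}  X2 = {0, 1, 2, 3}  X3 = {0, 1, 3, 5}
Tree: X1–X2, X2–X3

Vertex coverage: the bags together contain {0, 1, 2, 3, 4, 5}, the full vertex set. Edge coverage: each edge of G has both endpoints in at least one bag. Running intersection: for every vertex, the bags containing it form a connected subtree. All three properties hold, so this is a valid tree decomposition of width max|bag| − 1 = 3, and hence tw(G) ≤ 3.

Yes; width 3.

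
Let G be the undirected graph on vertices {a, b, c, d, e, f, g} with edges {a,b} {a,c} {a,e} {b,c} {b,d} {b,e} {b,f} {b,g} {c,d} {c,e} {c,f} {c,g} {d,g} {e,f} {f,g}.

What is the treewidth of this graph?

3

A width-3 tree decomposition is:
Bags: B1 = {b, c, f, g}  B2 = {b, c, e, f}  B3 = {a, b, c, e}  B4 = {b, c, d, g}
Tree: B1–B2, B2–B3, B1–B4
The largest bag has 4 vertices, giving width 3; this decomposition certifies tw(G) ≤ 3. Conversely, {b, c, d, g} is a clique of size 4, and the vertices of any clique must share a bag in every tree decomposition; so some bag has ≥ 4 vertices and tw(G) ≥ 3. The upper and lower bounds meet at 3, so that is the treewidth.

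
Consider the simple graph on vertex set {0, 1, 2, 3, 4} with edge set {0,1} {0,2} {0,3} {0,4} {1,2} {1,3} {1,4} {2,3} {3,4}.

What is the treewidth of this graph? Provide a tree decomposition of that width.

Treewidth 3.
One such decomposition:
Bags: B1 = {0, 1, 3, 4}  B2 = {0, 1, 2, 3}
Tree: B1–B2

Each bag holds 4 vertices, so the decomposition has width 3, which upper-bounds the treewidth. For the lower bound, the 4 vertices {0, 1, 2, 3} are pairwise adjacent, and any tree decomposition puts a clique entirely inside one bag — forcing width ≥ 3. Combining the bounds, tw(G) = 3.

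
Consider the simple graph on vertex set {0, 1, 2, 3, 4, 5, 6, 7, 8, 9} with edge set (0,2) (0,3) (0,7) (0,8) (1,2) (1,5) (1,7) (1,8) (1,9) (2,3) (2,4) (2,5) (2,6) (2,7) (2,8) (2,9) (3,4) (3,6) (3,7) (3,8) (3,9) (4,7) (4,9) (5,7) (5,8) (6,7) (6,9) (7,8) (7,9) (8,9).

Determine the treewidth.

A width-4 tree decomposition is:
Bags: B1 = {2, 3, 7, 8, 9}  B2 = {2, 3, 4, 7, 9}  B3 = {1, 2, 7, 8, 9}  B4 = {1, 2, 5, 7, 8}  B5 = {2, 3, 6, 7, 9}  B6 = {0, 2, 3, 7, 8}
Tree: B1–B2, B1–B3, B3–B4, B1–B5, B1–B6
The largest bag has 5 vertices, giving width 4; this decomposition certifies tw(G) ≤ 4. On the other hand G contains the 5-clique {1, 2, 7, 8, 9}. A clique must lie in a single bag of any decomposition, so no decomposition can have width below 4. Combining the bounds, tw(G) = 4.

4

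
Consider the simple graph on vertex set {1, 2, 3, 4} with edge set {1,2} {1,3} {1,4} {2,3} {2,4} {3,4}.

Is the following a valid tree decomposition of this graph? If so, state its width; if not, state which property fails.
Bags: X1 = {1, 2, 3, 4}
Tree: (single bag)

Yes; width 3.

Every vertex of G appears in some bag (union = {1, 2, 3, 4}); every edge is covered by a bag; and for each vertex v the set of bags containing v is connected in the bag tree. The decomposition is therefore valid. The largest bag has 4 vertices, so the width is 3.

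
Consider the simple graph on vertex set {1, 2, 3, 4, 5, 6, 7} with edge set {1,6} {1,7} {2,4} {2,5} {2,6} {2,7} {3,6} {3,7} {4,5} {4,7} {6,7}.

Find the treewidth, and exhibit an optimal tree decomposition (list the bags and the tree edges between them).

Treewidth 2.
Bags: B1 = {3, 6, 7}  B2 = {2, 6, 7}  B3 = {2, 4, 7}  B4 = {2, 4, 5}  B5 = {1, 6, 7}
Tree: B1–B2, B2–B3, B3–B4, B1–B5

Each bag holds 3 vertices, so the decomposition has width 2, which upper-bounds the treewidth. On the other hand G contains the 3-clique {2, 4, 5}. A clique must lie in a single bag of any decomposition, so no decomposition can have width below 2. The upper and lower bounds meet at 2, so that is the treewidth.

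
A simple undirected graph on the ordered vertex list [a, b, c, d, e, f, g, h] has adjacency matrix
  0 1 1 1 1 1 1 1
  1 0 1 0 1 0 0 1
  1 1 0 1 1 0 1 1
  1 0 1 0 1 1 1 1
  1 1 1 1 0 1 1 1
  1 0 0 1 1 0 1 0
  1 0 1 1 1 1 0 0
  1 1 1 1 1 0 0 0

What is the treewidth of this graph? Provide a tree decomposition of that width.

Treewidth 4.
One optimal decomposition is:
Bags: B1 = {a, c, d, e, g}  B2 = {a, d, e, f, g}  B3 = {a, c, d, e, h}  B4 = {a, b, c, e, h}
Tree: B1–B2, B1–B3, B3–B4

The largest bag has 5 vertices, giving width 4; this decomposition certifies tw(G) ≤ 4. Conversely, {a, c, d, e, g} is a clique of size 5, and the vertices of any clique must share a bag in every tree decomposition; so some bag has ≥ 5 vertices and tw(G) ≥ 4. The upper and lower bounds meet at 4, so that is the treewidth.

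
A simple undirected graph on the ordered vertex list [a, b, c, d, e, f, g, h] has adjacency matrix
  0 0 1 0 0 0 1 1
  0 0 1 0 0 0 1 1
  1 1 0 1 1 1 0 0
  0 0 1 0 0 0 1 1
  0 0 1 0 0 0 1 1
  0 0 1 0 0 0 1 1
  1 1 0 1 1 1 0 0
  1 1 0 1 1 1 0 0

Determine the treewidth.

A width-3 tree decomposition is:
Bags: B1 = {b, c, g, h}  B2 = {c, e, g, h}  B3 = {c, f, g, h}  B4 = {c, d, g, h}  B5 = {a, c, g, h}
Tree: B1–B2, B2–B3, B3–B4, B4–B5
Every bag has size at most 4, so the width is 4 − 1 = 3 and tw(G) ≤ 3. For the lower bound: the 4 vertex sets {b,c}, {e,h}, {g}, {f} are disjoint, each induces a connected subgraph, and every pair is joined by at least one edge of G. Contracting each set to a single vertex therefore yields K_{4} as a minor, and since treewidth is minor-monotone, tw(G) ≥ tw(K_{4}) = 3. Hence tw(G) = 3 exactly.

3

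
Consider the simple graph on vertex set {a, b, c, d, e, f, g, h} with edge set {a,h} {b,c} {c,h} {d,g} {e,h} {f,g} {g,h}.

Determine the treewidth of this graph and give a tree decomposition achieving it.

Each bag holds 2 vertices, so the decomposition has width 1, which upper-bounds the treewidth. Since G has at least one edge (e.g. g–d), it is not an edgeless graph, so tw(G) ≥ 1. Therefore the treewidth is 1.

Treewidth 1.
One optimal decomposition is:
Bags: B1 = {d, g}  B2 = {g, h}  B3 = {e, h}  B4 = {c, h}  B5 = {b, c}  B6 = {f, g}  B7 = {a, h}
Tree: B1–B2, B2–B3, B3–B4, B4–B5, B1–B6, B4–B7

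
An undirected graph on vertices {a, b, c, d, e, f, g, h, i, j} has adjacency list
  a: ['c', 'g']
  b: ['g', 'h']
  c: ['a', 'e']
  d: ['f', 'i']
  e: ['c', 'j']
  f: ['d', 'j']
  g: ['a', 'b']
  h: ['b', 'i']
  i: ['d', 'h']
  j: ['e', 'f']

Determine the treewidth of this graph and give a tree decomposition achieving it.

Every bag has size at most 3, so the width is 3 − 1 = 2 and tw(G) ≤ 2. The edges c–e–j–f–d–i–h–b–g–a–c form a cycle, so G is not a tree and its treewidth is at least 2. Combining the bounds, tw(G) = 2.

Treewidth 2.
Bags: B1 = {c, e, j}  B2 = {c, f, j}  B3 = {c, d, f}  B4 = {c, d, i}  B5 = {c, h, i}  B6 = {b, c, h}  B7 = {b, c, g}  B8 = {a, c, g}
Tree: B1–B2, B2–B3, B3–B4, B4–B5, B5–B6, B6–B7, B7–B8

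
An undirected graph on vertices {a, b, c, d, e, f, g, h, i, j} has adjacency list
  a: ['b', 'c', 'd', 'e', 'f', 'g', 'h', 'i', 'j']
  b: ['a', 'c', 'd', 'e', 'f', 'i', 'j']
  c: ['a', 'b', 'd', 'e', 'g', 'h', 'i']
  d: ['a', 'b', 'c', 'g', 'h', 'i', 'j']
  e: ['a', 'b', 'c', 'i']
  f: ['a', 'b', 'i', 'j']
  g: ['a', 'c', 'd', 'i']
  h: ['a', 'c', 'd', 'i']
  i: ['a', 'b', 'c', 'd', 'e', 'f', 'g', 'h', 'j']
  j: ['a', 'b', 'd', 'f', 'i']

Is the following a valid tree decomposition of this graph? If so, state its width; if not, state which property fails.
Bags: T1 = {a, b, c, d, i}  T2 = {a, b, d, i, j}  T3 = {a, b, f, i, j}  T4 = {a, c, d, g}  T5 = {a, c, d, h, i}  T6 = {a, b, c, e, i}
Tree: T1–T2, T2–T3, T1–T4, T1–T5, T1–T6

A tree decomposition must satisfy three properties: every vertex lies in some bag; for every edge, both endpoints lie together in some bag; and for every vertex, the bags containing it form a connected subtree. Here edge (i,g) lies in no bag, so the decomposition is invalid.

No — edge (i,g) lies in no bag.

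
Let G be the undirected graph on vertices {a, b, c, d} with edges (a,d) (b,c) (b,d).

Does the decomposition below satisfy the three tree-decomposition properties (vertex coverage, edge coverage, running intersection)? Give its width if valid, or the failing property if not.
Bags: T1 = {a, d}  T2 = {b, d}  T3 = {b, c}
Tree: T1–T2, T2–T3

Yes; width 1.

Every vertex of G appears in some bag (union = {a, b, c, d}); every edge is covered by a bag; and for each vertex v the set of bags containing v is connected in the bag tree. The decomposition is therefore valid. The largest bag has 2 vertices, so the width is 1.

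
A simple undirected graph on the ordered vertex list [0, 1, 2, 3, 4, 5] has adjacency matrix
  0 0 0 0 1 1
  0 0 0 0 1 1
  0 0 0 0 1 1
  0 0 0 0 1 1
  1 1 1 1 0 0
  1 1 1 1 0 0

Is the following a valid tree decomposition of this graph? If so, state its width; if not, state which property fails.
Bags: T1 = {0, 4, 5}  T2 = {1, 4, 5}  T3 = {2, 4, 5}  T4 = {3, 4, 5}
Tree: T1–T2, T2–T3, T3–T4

Yes; width 2.

Every vertex of G appears in some bag (union = {0, 1, 2, 3, 4, 5}); every edge is covered by a bag; and for each vertex v the set of bags containing v is connected in the bag tree. The decomposition is therefore valid. The largest bag has 3 vertices, so the width is 2.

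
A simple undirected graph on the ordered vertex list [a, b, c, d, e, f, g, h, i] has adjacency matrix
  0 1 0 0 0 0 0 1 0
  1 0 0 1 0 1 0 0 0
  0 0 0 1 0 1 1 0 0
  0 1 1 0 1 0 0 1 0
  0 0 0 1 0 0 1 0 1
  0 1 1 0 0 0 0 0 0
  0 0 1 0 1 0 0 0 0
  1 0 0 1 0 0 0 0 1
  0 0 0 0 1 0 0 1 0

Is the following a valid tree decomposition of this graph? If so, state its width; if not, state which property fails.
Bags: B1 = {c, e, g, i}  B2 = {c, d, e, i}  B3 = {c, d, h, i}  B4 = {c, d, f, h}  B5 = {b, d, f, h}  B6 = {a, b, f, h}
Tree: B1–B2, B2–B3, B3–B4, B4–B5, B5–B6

Vertex coverage: the bags together contain {a, b, c, d, e, f, g, h, i}, the full vertex set. Edge coverage: each edge of G has both endpoints in at least one bag. Running intersection: for every vertex, the bags containing it form a connected subtree. All three properties hold, so this is a valid tree decomposition of width max|bag| − 1 = 3, and hence tw(G) ≤ 3.

Yes; width 3.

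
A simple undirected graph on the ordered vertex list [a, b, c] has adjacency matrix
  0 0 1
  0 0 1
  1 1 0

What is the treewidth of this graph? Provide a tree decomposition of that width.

Treewidth 1.
Bags: B1 = {a, c}  B2 = {b, c}
Tree: B1–B2

The largest bag has 2 vertices, giving width 1; this decomposition certifies tw(G) ≤ 1. G has an edge, so its treewidth is at least 1. Hence tw(G) = 1 exactly.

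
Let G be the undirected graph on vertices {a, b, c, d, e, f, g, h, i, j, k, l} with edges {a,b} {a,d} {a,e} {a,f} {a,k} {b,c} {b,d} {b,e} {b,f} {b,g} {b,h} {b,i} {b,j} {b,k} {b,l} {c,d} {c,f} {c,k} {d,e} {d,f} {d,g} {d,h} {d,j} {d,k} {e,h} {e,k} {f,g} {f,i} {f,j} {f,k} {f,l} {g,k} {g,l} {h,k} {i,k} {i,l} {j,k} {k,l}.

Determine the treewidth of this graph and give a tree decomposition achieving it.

Each bag holds 5 vertices, so the decomposition has width 4, which upper-bounds the treewidth. Conversely, {b, d, e, h, k} is a clique of size 5, and the vertices of any clique must share a bag in every tree decomposition; so some bag has ≥ 5 vertices and tw(G) ≥ 4. The upper and lower bounds meet at 4, so that is the treewidth.

Treewidth 4.
One such decomposition:
Bags: B1 = {a, b, d, f, k}  B2 = {b, d, f, g, k}  B3 = {b, f, g, k, l}  B4 = {b, f, i, k, l}  B5 = {a, b, d, e, k}  B6 = {b, d, e, h, k}  B7 = {b, d, f, j, k}  B8 = {b, c, d, f, k}
Tree: B1–B2, B2–B3, B3–B4, B1–B5, B5–B6, B1–B7, B1–B8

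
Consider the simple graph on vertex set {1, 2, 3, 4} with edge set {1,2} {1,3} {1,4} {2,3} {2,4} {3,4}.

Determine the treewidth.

3

A width-3 tree decomposition is:
Bags: B1 = {1, 2, 3, 4}
Tree: (single bag)
A single bag containing all 4 vertices is trivially a valid decomposition of width 3. On the other hand G contains the 4-clique {1, 2, 3, 4}. A clique must lie in a single bag of any decomposition, so no decomposition can have width below 3. Therefore the treewidth is 3.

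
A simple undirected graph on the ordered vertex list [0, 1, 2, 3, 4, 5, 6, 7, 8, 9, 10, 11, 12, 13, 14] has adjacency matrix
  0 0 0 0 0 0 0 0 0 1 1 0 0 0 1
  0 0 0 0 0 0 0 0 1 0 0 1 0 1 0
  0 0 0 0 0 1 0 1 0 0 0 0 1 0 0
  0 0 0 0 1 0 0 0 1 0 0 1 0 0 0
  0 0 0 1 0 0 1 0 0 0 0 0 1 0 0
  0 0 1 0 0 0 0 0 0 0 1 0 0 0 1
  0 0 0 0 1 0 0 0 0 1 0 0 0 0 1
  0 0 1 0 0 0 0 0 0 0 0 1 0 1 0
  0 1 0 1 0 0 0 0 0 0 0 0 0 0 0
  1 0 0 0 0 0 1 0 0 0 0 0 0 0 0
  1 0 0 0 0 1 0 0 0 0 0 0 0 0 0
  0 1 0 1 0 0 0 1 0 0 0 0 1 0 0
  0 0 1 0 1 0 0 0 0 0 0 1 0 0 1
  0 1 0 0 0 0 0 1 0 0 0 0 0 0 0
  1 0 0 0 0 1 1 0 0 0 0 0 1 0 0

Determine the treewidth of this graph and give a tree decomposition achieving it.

Treewidth 3.
Bags: B1 = {0, 6, 9, 10}  B2 = {0, 6, 10, 14}  B3 = {5, 6, 10, 14}  B4 = {4, 5, 6, 14}  B5 = {4, 5, 12, 14}  B6 = {2, 4, 5, 12}  B7 = {2, 3, 4, 12}  B8 = {2, 3, 11, 12}  B9 = {2, 3, 7, 11}  B10 = {3, 7, 8, 11}  B11 = {1, 7, 8, 11}  B12 = {1, 7, 8, 13}
Tree: B1–B2, B2–B3, B3–B4, B4–B5, B5–B6, B6–B7, B7–B8, B8–B9, B9–B10, B10–B11, B11–B12

The largest bag has 4 vertices, giving width 3; this decomposition certifies tw(G) ≤ 3. For the lower bound: the 4 vertex sets {0,9,10}, {6}, {14}, {2,4,5,12} are disjoint, each induces a connected subgraph, and every pair is joined by at least one edge of G. Contracting each set to a single vertex therefore yields K_{4} as a minor, and since treewidth is minor-monotone, tw(G) ≥ tw(K_{4}) = 3. Hence tw(G) = 3 exactly.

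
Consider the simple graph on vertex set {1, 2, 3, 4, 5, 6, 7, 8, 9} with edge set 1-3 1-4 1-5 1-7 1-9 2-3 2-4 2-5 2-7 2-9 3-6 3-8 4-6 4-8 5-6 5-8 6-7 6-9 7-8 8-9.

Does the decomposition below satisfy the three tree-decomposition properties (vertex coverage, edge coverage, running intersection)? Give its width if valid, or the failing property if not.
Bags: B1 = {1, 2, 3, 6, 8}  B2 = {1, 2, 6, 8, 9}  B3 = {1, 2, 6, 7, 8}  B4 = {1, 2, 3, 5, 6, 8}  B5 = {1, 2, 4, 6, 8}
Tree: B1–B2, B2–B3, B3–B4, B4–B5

A tree decomposition must satisfy three properties: every vertex lies in some bag; for every edge, both endpoints lie together in some bag; and for every vertex, the bags containing it form a connected subtree. Here bags containing vertex 3 are not connected in the tree, so the decomposition is invalid.

No — bags containing vertex 3 are not connected in the tree.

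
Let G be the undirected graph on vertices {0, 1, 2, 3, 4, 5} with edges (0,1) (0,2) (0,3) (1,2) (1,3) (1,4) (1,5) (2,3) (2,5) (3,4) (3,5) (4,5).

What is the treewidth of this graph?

A width-3 tree decomposition is:
Bags: B1 = {1, 2, 3, 5}  B2 = {1, 3, 4, 5}  B3 = {0, 1, 2, 3}
Tree: B1–B2, B1–B3
The largest bag has 4 vertices, giving width 3; this decomposition certifies tw(G) ≤ 3. For the lower bound, the 4 vertices {0, 1, 2, 3} are pairwise adjacent, and any tree decomposition puts a clique entirely inside one bag — forcing width ≥ 3. Combining the bounds, tw(G) = 3.

3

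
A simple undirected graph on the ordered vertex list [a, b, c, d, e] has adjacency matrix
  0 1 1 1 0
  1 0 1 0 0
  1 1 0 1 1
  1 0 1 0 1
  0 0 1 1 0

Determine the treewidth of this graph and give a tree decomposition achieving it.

Treewidth 2.
One such decomposition:
Bags: B1 = {a, b, c}  B2 = {a, c, d}  B3 = {c, d, e}
Tree: B1–B2, B2–B3

Every bag has size at most 3, so the width is 3 − 1 = 2 and tw(G) ≤ 2. On the other hand G contains the 3-clique {c, d, e}. A clique must lie in a single bag of any decomposition, so no decomposition can have width below 2. The upper and lower bounds meet at 2, so that is the treewidth.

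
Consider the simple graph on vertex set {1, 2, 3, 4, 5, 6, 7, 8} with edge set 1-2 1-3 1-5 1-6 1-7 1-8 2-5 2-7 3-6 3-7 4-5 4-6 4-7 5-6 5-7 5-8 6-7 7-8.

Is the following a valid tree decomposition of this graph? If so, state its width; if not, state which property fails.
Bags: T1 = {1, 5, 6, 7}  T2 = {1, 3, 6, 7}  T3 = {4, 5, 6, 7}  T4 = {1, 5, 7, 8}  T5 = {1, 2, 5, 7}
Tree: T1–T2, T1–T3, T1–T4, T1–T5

Yes; width 3.

Vertex coverage: the bags together contain {1, 2, 3, 4, 5, 6, 7, 8}, the full vertex set. Edge coverage: each edge of G has both endpoints in at least one bag. Running intersection: for every vertex, the bags containing it form a connected subtree. All three properties hold, so this is a valid tree decomposition of width max|bag| − 1 = 3, and hence tw(G) ≤ 3.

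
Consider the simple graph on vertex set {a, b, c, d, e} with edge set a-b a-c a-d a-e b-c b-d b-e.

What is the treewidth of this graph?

2

A width-2 tree decomposition is:
Bags: B1 = {a, b, c}  B2 = {a, b, e}  B3 = {a, b, d}
Tree: B1–B2, B2–B3
Each bag holds 3 vertices, so the decomposition has width 2, which upper-bounds the treewidth. On the other hand G contains the 3-clique {a, b, d}. A clique must lie in a single bag of any decomposition, so no decomposition can have width below 2. Therefore the treewidth is 2.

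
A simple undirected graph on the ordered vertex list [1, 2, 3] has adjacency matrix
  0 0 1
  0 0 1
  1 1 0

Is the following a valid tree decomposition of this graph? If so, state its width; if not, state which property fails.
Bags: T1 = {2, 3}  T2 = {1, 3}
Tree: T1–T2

Yes; width 1.

Every vertex of G appears in some bag (union = {1, 2, 3}); every edge is covered by a bag; and for each vertex v the set of bags containing v is connected in the bag tree. The decomposition is therefore valid. The largest bag has 2 vertices, so the width is 1.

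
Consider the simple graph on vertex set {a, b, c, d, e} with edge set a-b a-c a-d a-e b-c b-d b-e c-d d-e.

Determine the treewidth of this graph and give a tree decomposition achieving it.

Every bag has size at most 4, so the width is 4 − 1 = 3 and tw(G) ≤ 3. Conversely, {a, b, d, e} is a clique of size 4, and the vertices of any clique must share a bag in every tree decomposition; so some bag has ≥ 4 vertices and tw(G) ≥ 3. Therefore the treewidth is 3.

Treewidth 3.
Bags: B1 = {a, b, d, e}  B2 = {a, b, c, d}
Tree: B1–B2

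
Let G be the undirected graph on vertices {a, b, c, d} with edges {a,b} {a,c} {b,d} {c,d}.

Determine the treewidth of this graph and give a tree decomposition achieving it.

Each bag holds 3 vertices, so the decomposition has width 2, which upper-bounds the treewidth. For the lower bound, G contains the cycle d–c–a–b–d, so G is not a forest; only forests have treewidth ≤ 1, hence tw(G) ≥ 2. Combining the bounds, tw(G) = 2.

Treewidth 2.
Bags: B1 = {a, c, d}  B2 = {a, b, d}
Tree: B1–B2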